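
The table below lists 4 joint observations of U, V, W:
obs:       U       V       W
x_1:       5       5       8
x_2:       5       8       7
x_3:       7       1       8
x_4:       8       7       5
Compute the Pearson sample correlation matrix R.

Step 1 — column means:
  mean(U) = (5 + 5 + 7 + 8) / 4 = 25/4 = 6.25
  mean(V) = (5 + 8 + 1 + 7) / 4 = 21/4 = 5.25
  mean(W) = (8 + 7 + 8 + 5) / 4 = 28/4 = 7

Step 2 — sample variances and covariances s[i,j] = (1/(n-1)) · Σ_k (x_{k,i} - mean_i) · (x_{k,j} - mean_j), with n-1 = 3:
  s[U,U] = ((-1.25)·(-1.25) + (-1.25)·(-1.25) + (0.75)·(0.75) + (1.75)·(1.75)) / 3 = 6.75/3 = 2.25
  s[U,V] = ((-1.25)·(-0.25) + (-1.25)·(2.75) + (0.75)·(-4.25) + (1.75)·(1.75)) / 3 = -3.25/3 = -1.0833
  s[U,W] = ((-1.25)·(1) + (-1.25)·(0) + (0.75)·(1) + (1.75)·(-2)) / 3 = -4/3 = -1.3333
  s[V,V] = ((-0.25)·(-0.25) + (2.75)·(2.75) + (-4.25)·(-4.25) + (1.75)·(1.75)) / 3 = 28.75/3 = 9.5833
  s[V,W] = ((-0.25)·(1) + (2.75)·(0) + (-4.25)·(1) + (1.75)·(-2)) / 3 = -8/3 = -2.6667
  s[W,W] = ((1)·(1) + (0)·(0) + (1)·(1) + (-2)·(-2)) / 3 = 6/3 = 2
  Sample standard deviations s_i = √(s[i,i]):
  s(U) = √(2.25) = 1.5
  s(V) = √(9.5833) = 3.0957
  s(W) = √(2) = 1.4142

Step 3 — r_{ij} = s_{ij} / (s_i · s_j):
  r[U,U] = 1 (diagonal).
  r[U,V] = -1.0833 / (1.5 · 3.0957) = -1.0833 / 4.6435 = -0.2333
  r[U,W] = -1.3333 / (1.5 · 1.4142) = -1.3333 / 2.1213 = -0.6285
  r[V,V] = 1 (diagonal).
  r[V,W] = -2.6667 / (3.0957 · 1.4142) = -2.6667 / 4.378 = -0.6091
  r[W,W] = 1 (diagonal).

R is symmetric with unit diagonal. Assembling:

R = [[1, -0.2333, -0.6285],
 [-0.2333, 1, -0.6091],
 [-0.6285, -0.6091, 1]]


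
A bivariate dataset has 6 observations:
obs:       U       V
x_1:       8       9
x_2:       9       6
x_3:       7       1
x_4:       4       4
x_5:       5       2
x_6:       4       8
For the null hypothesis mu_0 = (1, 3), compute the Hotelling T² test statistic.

Step 1 — sample mean vector:
  mean(U) = (8 + 9 + 7 + 4 + 5 + 4) / 6 = 37/6 = 6.1667
  mean(V) = (9 + 6 + 1 + 4 + 2 + 8) / 6 = 30/6 = 5
  x̄ = (6.1667, 5),  deviation x̄ - mu_0 = (6.1667, 5) - (1, 3) = (5.1667, 2).

Step 2 — sample covariance matrix, S[i,j] = (1/(n-1)) · Σ_k (x_{k,i} - mean_i) · (x_{k,j} - mean_j), divisor n-1 = 5:
  S[U,U] = ((1.8333)·(1.8333) + (2.8333)·(2.8333) + (0.8333)·(0.8333) + (-2.1667)·(-2.1667) + (-1.1667)·(-1.1667) + (-2.1667)·(-2.1667)) / 5 = 22.8333/5 = 4.5667
  S[U,V] = ((1.8333)·(4) + (2.8333)·(1) + (0.8333)·(-4) + (-2.1667)·(-1) + (-1.1667)·(-3) + (-2.1667)·(3)) / 5 = 6/5 = 1.2
  S[V,V] = ((4)·(4) + (1)·(1) + (-4)·(-4) + (-1)·(-1) + (-3)·(-3) + (3)·(3)) / 5 = 52/5 = 10.4
  S = [[4.5667, 1.2],
 [1.2, 10.4]].

Step 3 — invert S. det(S) = 4.5667·10.4 - (1.2)² = 46.0533.
  S^{-1} = (1/det) · [[d, -b], [-b, a]] = [[0.2258, -0.0261],
 [-0.0261, 0.0992]].

Step 4 — quadratic form (x̄ - mu_0)^T · S^{-1} · (x̄ - mu_0):
  S^{-1} · (x̄ - mu_0) = (1.1146, 0.0637),
  (x̄ - mu_0)^T · [...] = (5.1667)·(1.1146) + (2)·(0.0637) = 5.8864.

Step 5 — scale by n: T² = 6 · 5.8864 = 35.3185.

T² ≈ 35.3185


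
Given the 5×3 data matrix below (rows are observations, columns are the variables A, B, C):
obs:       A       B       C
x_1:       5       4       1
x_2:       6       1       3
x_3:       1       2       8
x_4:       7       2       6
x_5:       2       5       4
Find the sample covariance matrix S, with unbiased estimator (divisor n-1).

Step 1 — column means:
  mean(A) = (5 + 6 + 1 + 7 + 2) / 5 = 21/5 = 4.2
  mean(B) = (4 + 1 + 2 + 2 + 5) / 5 = 14/5 = 2.8
  mean(C) = (1 + 3 + 8 + 6 + 4) / 5 = 22/5 = 4.4

Step 2 — sample covariance S[i,j] = (1/(n-1)) · Σ_k (x_{k,i} - mean_i) · (x_{k,j} - mean_j), with n-1 = 4.
  S[A,A] = ((0.8)·(0.8) + (1.8)·(1.8) + (-3.2)·(-3.2) + (2.8)·(2.8) + (-2.2)·(-2.2)) / 4 = 26.8/4 = 6.7
  S[A,B] = ((0.8)·(1.2) + (1.8)·(-1.8) + (-3.2)·(-0.8) + (2.8)·(-0.8) + (-2.2)·(2.2)) / 4 = -6.8/4 = -1.7
  S[A,C] = ((0.8)·(-3.4) + (1.8)·(-1.4) + (-3.2)·(3.6) + (2.8)·(1.6) + (-2.2)·(-0.4)) / 4 = -11.4/4 = -2.85
  S[B,B] = ((1.2)·(1.2) + (-1.8)·(-1.8) + (-0.8)·(-0.8) + (-0.8)·(-0.8) + (2.2)·(2.2)) / 4 = 10.8/4 = 2.7
  S[B,C] = ((1.2)·(-3.4) + (-1.8)·(-1.4) + (-0.8)·(3.6) + (-0.8)·(1.6) + (2.2)·(-0.4)) / 4 = -6.6/4 = -1.65
  S[C,C] = ((-3.4)·(-3.4) + (-1.4)·(-1.4) + (3.6)·(3.6) + (1.6)·(1.6) + (-0.4)·(-0.4)) / 4 = 29.2/4 = 7.3

S is symmetric (S[j,i] = S[i,j]). Assembling:

S = [[6.7, -1.7, -2.85],
 [-1.7, 2.7, -1.65],
 [-2.85, -1.65, 7.3]]


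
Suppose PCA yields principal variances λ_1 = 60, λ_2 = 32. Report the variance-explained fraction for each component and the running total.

Step 1 — total variance = trace(Sigma) = Σ λ_i = 60 + 32 = 92.

Step 2 — fraction explained by component i = λ_i / Σ λ:
  PC1: 60/92 = 0.6522
  PC2: 32/92 = 0.3478

Step 3 — cumulative fraction after k components = (λ_1 + ... + λ_k) / Σ λ:
  k = 1: 60/92 = 0.6522
  k = 2: (60 + 32)/92 = 92/92 = 1

Summary (fraction, with percent):

explained: PC1 0.6522 (65.22%), PC2 0.3478 (34.78%);  cumulative: 0.6522, 1


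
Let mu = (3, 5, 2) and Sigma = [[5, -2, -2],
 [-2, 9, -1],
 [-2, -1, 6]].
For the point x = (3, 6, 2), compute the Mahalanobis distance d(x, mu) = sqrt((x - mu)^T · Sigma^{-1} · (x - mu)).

Step 1 — centre the observation: (x - mu) = (0, 1, 0).

Step 2 — invert Sigma (cofactor / det for 3×3, or solve directly):
  Sigma^{-1} = [[0.269, 0.0711, 0.1015],
 [0.0711, 0.132, 0.0457],
 [0.1015, 0.0457, 0.2081]].

Step 3 — form the quadratic (x - mu)^T · Sigma^{-1} · (x - mu):
  Sigma^{-1} · (x - mu) = (0.0711, 0.132, 0.0457).
  (x - mu)^T · [Sigma^{-1} · (x - mu)] = (0)·(0.0711) + (1)·(0.132) + (0)·(0.0457) = 0.132.

Step 4 — take square root: d = √(0.132) ≈ 0.3633.

d(x, mu) = √(0.132) ≈ 0.3633


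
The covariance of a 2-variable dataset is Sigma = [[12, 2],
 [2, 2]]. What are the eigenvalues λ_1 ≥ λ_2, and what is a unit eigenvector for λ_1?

Step 1 — characteristic polynomial of 2×2 Sigma:
  det(Sigma - λI) = λ² - trace · λ + det = 0.
  trace = 12 + 2 = 14, det = 12·2 - (2)² = 20.
Step 2 — discriminant:
  Δ = trace² - 4·det = 196 - 80 = 116.
Step 3 — eigenvalues:
  λ = (trace ± √Δ)/2 = (14 ± 10.7703)/2,
  λ_1 = 12.3852,  λ_2 = 1.6148.

Step 4 — unit eigenvector for λ_1: solve (Sigma - λ_1 I)v = 0. First row:
  (12 - 12.3852)·v_x + (2)·v_y = 0, i.e. (-0.3852)·v_x + (2)·v_y = 0,
  so v ∝ (b, λ_1 - a) = (2, 0.3852) = u.
  ||u|| = √((2)² + (0.3852)²) = √(4.1484) ≈ 2.0368,
  v_1 = u/||u|| ≈ (0.982, 0.1891) (||v_1|| = 1).

λ_1 = 12.3852,  λ_2 = 1.6148;  v_1 ≈ (0.982, 0.1891)


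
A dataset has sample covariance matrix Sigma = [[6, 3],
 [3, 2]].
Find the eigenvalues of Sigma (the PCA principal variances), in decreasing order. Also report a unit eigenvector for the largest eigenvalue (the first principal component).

Step 1 — characteristic polynomial of 2×2 Sigma:
  det(Sigma - λI) = λ² - trace · λ + det = 0.
  trace = 6 + 2 = 8, det = 6·2 - (3)² = 3.
Step 2 — discriminant:
  Δ = trace² - 4·det = 64 - 12 = 52.
Step 3 — eigenvalues:
  λ = (trace ± √Δ)/2 = (8 ± 7.2111)/2,
  λ_1 = 7.6056,  λ_2 = 0.3944.

Step 4 — unit eigenvector for λ_1: solve (Sigma - λ_1 I)v = 0. First row:
  (6 - 7.6056)·v_x + (3)·v_y = 0, i.e. (-1.6056)·v_x + (3)·v_y = 0,
  so v ∝ (b, λ_1 - a) = (3, 1.6056) = u.
  ||u|| = √((3)² + (1.6056)²) = √(11.5778) ≈ 3.4026,
  v_1 = u/||u|| ≈ (0.8817, 0.4719) (||v_1|| = 1).

λ_1 = 7.6056,  λ_2 = 0.3944;  v_1 ≈ (0.8817, 0.4719)


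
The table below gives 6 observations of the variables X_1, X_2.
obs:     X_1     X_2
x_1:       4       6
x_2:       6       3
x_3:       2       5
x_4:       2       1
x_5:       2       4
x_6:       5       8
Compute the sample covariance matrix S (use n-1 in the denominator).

Step 1 — column means:
  mean(X_1) = (4 + 6 + 2 + 2 + 2 + 5) / 6 = 21/6 = 3.5
  mean(X_2) = (6 + 3 + 5 + 1 + 4 + 8) / 6 = 27/6 = 4.5

Step 2 — sample covariance S[i,j] = (1/(n-1)) · Σ_k (x_{k,i} - mean_i) · (x_{k,j} - mean_j), with n-1 = 5.
  S[X_1,X_1] = ((0.5)·(0.5) + (2.5)·(2.5) + (-1.5)·(-1.5) + (-1.5)·(-1.5) + (-1.5)·(-1.5) + (1.5)·(1.5)) / 5 = 15.5/5 = 3.1
  S[X_1,X_2] = ((0.5)·(1.5) + (2.5)·(-1.5) + (-1.5)·(0.5) + (-1.5)·(-3.5) + (-1.5)·(-0.5) + (1.5)·(3.5)) / 5 = 7.5/5 = 1.5
  S[X_2,X_2] = ((1.5)·(1.5) + (-1.5)·(-1.5) + (0.5)·(0.5) + (-3.5)·(-3.5) + (-0.5)·(-0.5) + (3.5)·(3.5)) / 5 = 29.5/5 = 5.9

S is symmetric (S[j,i] = S[i,j]). Assembling:

S = [[3.1, 1.5],
 [1.5, 5.9]]


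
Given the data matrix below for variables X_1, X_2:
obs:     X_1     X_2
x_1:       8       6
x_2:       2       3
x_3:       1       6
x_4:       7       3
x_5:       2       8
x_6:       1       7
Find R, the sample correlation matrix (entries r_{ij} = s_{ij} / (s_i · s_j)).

Step 1 — column means:
  mean(X_1) = (8 + 2 + 1 + 7 + 2 + 1) / 6 = 21/6 = 3.5
  mean(X_2) = (6 + 3 + 6 + 3 + 8 + 7) / 6 = 33/6 = 5.5

Step 2 — sample variances and covariances s[i,j] = (1/(n-1)) · Σ_k (x_{k,i} - mean_i) · (x_{k,j} - mean_j), with n-1 = 5:
  s[X_1,X_1] = ((4.5)·(4.5) + (-1.5)·(-1.5) + (-2.5)·(-2.5) + (3.5)·(3.5) + (-1.5)·(-1.5) + (-2.5)·(-2.5)) / 5 = 49.5/5 = 9.9
  s[X_1,X_2] = ((4.5)·(0.5) + (-1.5)·(-2.5) + (-2.5)·(0.5) + (3.5)·(-2.5) + (-1.5)·(2.5) + (-2.5)·(1.5)) / 5 = -11.5/5 = -2.3
  s[X_2,X_2] = ((0.5)·(0.5) + (-2.5)·(-2.5) + (0.5)·(0.5) + (-2.5)·(-2.5) + (2.5)·(2.5) + (1.5)·(1.5)) / 5 = 21.5/5 = 4.3
  Sample standard deviations s_i = √(s[i,i]):
  s(X_1) = √(9.9) = 3.1464
  s(X_2) = √(4.3) = 2.0736

Step 3 — r_{ij} = s_{ij} / (s_i · s_j):
  r[X_1,X_1] = 1 (diagonal).
  r[X_1,X_2] = -2.3 / (3.1464 · 2.0736) = -2.3 / 6.5246 = -0.3525
  r[X_2,X_2] = 1 (diagonal).

R is symmetric with unit diagonal. Assembling:

R = [[1, -0.3525],
 [-0.3525, 1]]


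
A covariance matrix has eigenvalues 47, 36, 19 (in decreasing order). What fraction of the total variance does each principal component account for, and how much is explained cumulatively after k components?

Step 1 — total variance = trace(Sigma) = Σ λ_i = 47 + 36 + 19 = 102.

Step 2 — fraction explained by component i = λ_i / Σ λ:
  PC1: 47/102 = 0.4608
  PC2: 36/102 = 0.3529
  PC3: 19/102 = 0.1863

Step 3 — cumulative fraction after k components = (λ_1 + ... + λ_k) / Σ λ:
  k = 1: 47/102 = 0.4608
  k = 2: (47 + 36)/102 = 83/102 = 0.8137
  k = 3: (47 + 36 + 19)/102 = 102/102 = 1

Summary (fraction, with percent):

explained: PC1 0.4608 (46.08%), PC2 0.3529 (35.29%), PC3 0.1863 (18.63%);  cumulative: 0.4608, 0.8137, 1


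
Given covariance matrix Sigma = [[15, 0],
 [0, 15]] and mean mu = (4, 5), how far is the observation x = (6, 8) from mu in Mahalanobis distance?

Step 1 — centre the observation: (x - mu) = (2, 3).

Step 2 — invert Sigma. det(Sigma) = 15·15 - (0)² = 225.
  Sigma^{-1} = (1/det) · [[d, -b], [-b, a]] = [[0.0667, 0],
 [0, 0.0667]].

Step 3 — form the quadratic (x - mu)^T · Sigma^{-1} · (x - mu):
  Sigma^{-1} · (x - mu) = (0.1333, 0.2).
  (x - mu)^T · [Sigma^{-1} · (x - mu)] = (2)·(0.1333) + (3)·(0.2) = 0.8667.

Step 4 — take square root: d = √(0.8667) ≈ 0.9309.

d(x, mu) = √(0.8667) ≈ 0.9309


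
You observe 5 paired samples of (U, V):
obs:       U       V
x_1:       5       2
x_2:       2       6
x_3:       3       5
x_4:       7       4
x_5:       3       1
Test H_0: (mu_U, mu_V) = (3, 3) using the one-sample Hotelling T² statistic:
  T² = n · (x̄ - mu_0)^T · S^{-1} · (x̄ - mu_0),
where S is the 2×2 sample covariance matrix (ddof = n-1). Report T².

Step 1 — sample mean vector:
  mean(U) = (5 + 2 + 3 + 7 + 3) / 5 = 20/5 = 4
  mean(V) = (2 + 6 + 5 + 4 + 1) / 5 = 18/5 = 3.6
  x̄ = (4, 3.6),  deviation x̄ - mu_0 = (4, 3.6) - (3, 3) = (1, 0.6).

Step 2 — sample covariance matrix, S[i,j] = (1/(n-1)) · Σ_k (x_{k,i} - mean_i) · (x_{k,j} - mean_j), divisor n-1 = 4:
  S[U,U] = ((1)·(1) + (-2)·(-2) + (-1)·(-1) + (3)·(3) + (-1)·(-1)) / 4 = 16/4 = 4
  S[U,V] = ((1)·(-1.6) + (-2)·(2.4) + (-1)·(1.4) + (3)·(0.4) + (-1)·(-2.6)) / 4 = -4/4 = -1
  S[V,V] = ((-1.6)·(-1.6) + (2.4)·(2.4) + (1.4)·(1.4) + (0.4)·(0.4) + (-2.6)·(-2.6)) / 4 = 17.2/4 = 4.3
  S = [[4, -1],
 [-1, 4.3]].

Step 3 — invert S. det(S) = 4·4.3 - (-1)² = 16.2.
  S^{-1} = (1/det) · [[d, -b], [-b, a]] = [[0.2654, 0.0617],
 [0.0617, 0.2469]].

Step 4 — quadratic form (x̄ - mu_0)^T · S^{-1} · (x̄ - mu_0):
  S^{-1} · (x̄ - mu_0) = (0.3025, 0.2099),
  (x̄ - mu_0)^T · [...] = (1)·(0.3025) + (0.6)·(0.2099) = 0.4284.

Step 5 — scale by n: T² = 5 · 0.4284 = 2.142.

T² ≈ 2.142


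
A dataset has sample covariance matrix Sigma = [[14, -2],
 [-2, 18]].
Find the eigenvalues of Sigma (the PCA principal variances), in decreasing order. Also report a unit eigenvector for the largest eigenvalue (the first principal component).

Step 1 — characteristic polynomial of 2×2 Sigma:
  det(Sigma - λI) = λ² - trace · λ + det = 0.
  trace = 14 + 18 = 32, det = 14·18 - (-2)² = 248.
Step 2 — discriminant:
  Δ = trace² - 4·det = 1024 - 992 = 32.
Step 3 — eigenvalues:
  λ = (trace ± √Δ)/2 = (32 ± 5.6569)/2,
  λ_1 = 18.8284,  λ_2 = 13.1716.

Step 4 — unit eigenvector for λ_1: solve (Sigma - λ_1 I)v = 0. First row:
  (14 - 18.8284)·v_x + (-2)·v_y = 0, i.e. (-4.8284)·v_x + (-2)·v_y = 0,
  so v ∝ (b, λ_1 - a) = (-2, 4.8284); multiply by -1 so the first entry is positive: u = (2, -4.8284).
  ||u|| = √((2)² + (-4.8284)²) = √(27.3137) ≈ 5.2263,
  v_1 = u/||u|| ≈ (0.3827, -0.9239) (||v_1|| = 1).

λ_1 = 18.8284,  λ_2 = 13.1716;  v_1 ≈ (0.3827, -0.9239)


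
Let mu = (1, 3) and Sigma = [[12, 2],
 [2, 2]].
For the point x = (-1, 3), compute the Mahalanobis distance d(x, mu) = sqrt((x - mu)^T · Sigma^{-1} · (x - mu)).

Step 1 — centre the observation: (x - mu) = (-2, 0).

Step 2 — invert Sigma. det(Sigma) = 12·2 - (2)² = 20.
  Sigma^{-1} = (1/det) · [[d, -b], [-b, a]] = [[0.1, -0.1],
 [-0.1, 0.6]].

Step 3 — form the quadratic (x - mu)^T · Sigma^{-1} · (x - mu):
  Sigma^{-1} · (x - mu) = (-0.2, 0.2).
  (x - mu)^T · [Sigma^{-1} · (x - mu)] = (-2)·(-0.2) + (0)·(0.2) = 0.4.

Step 4 — take square root: d = √(0.4) ≈ 0.6325.

d(x, mu) = √(0.4) ≈ 0.6325


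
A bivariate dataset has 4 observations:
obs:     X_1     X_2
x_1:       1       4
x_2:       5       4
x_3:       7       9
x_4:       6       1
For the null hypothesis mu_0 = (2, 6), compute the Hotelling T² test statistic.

Step 1 — sample mean vector:
  mean(X_1) = (1 + 5 + 7 + 6) / 4 = 19/4 = 4.75
  mean(X_2) = (4 + 4 + 9 + 1) / 4 = 18/4 = 4.5
  x̄ = (4.75, 4.5),  deviation x̄ - mu_0 = (4.75, 4.5) - (2, 6) = (2.75, -1.5).

Step 2 — sample covariance matrix, S[i,j] = (1/(n-1)) · Σ_k (x_{k,i} - mean_i) · (x_{k,j} - mean_j), divisor n-1 = 3:
  S[X_1,X_1] = ((-3.75)·(-3.75) + (0.25)·(0.25) + (2.25)·(2.25) + (1.25)·(1.25)) / 3 = 20.75/3 = 6.9167
  S[X_1,X_2] = ((-3.75)·(-0.5) + (0.25)·(-0.5) + (2.25)·(4.5) + (1.25)·(-3.5)) / 3 = 7.5/3 = 2.5
  S[X_2,X_2] = ((-0.5)·(-0.5) + (-0.5)·(-0.5) + (4.5)·(4.5) + (-3.5)·(-3.5)) / 3 = 33/3 = 11
  S = [[6.9167, 2.5],
 [2.5, 11]].

Step 3 — invert S. det(S) = 6.9167·11 - (2.5)² = 69.8333.
  S^{-1} = (1/det) · [[d, -b], [-b, a]] = [[0.1575, -0.0358],
 [-0.0358, 0.099]].

Step 4 — quadratic form (x̄ - mu_0)^T · S^{-1} · (x̄ - mu_0):
  S^{-1} · (x̄ - mu_0) = (0.4869, -0.247),
  (x̄ - mu_0)^T · [...] = (2.75)·(0.4869) + (-1.5)·(-0.247) = 1.7094.

Step 5 — scale by n: T² = 4 · 1.7094 = 6.8377.

T² ≈ 6.8377


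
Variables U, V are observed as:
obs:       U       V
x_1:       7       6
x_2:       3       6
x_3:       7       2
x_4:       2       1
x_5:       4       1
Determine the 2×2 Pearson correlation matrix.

Step 1 — column means:
  mean(U) = (7 + 3 + 7 + 2 + 4) / 5 = 23/5 = 4.6
  mean(V) = (6 + 6 + 2 + 1 + 1) / 5 = 16/5 = 3.2

Step 2 — sample variances and covariances s[i,j] = (1/(n-1)) · Σ_k (x_{k,i} - mean_i) · (x_{k,j} - mean_j), with n-1 = 4:
  s[U,U] = ((2.4)·(2.4) + (-1.6)·(-1.6) + (2.4)·(2.4) + (-2.6)·(-2.6) + (-0.6)·(-0.6)) / 4 = 21.2/4 = 5.3
  s[U,V] = ((2.4)·(2.8) + (-1.6)·(2.8) + (2.4)·(-1.2) + (-2.6)·(-2.2) + (-0.6)·(-2.2)) / 4 = 6.4/4 = 1.6
  s[V,V] = ((2.8)·(2.8) + (2.8)·(2.8) + (-1.2)·(-1.2) + (-2.2)·(-2.2) + (-2.2)·(-2.2)) / 4 = 26.8/4 = 6.7
  Sample standard deviations s_i = √(s[i,i]):
  s(U) = √(5.3) = 2.3022
  s(V) = √(6.7) = 2.5884

Step 3 — r_{ij} = s_{ij} / (s_i · s_j):
  r[U,U] = 1 (diagonal).
  r[U,V] = 1.6 / (2.3022 · 2.5884) = 1.6 / 5.959 = 0.2685
  r[V,V] = 1 (diagonal).

R is symmetric with unit diagonal. Assembling:

R = [[1, 0.2685],
 [0.2685, 1]]


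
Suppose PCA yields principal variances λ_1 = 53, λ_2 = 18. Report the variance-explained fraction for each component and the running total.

Step 1 — total variance = trace(Sigma) = Σ λ_i = 53 + 18 = 71.

Step 2 — fraction explained by component i = λ_i / Σ λ:
  PC1: 53/71 = 0.7465
  PC2: 18/71 = 0.2535

Step 3 — cumulative fraction after k components = (λ_1 + ... + λ_k) / Σ λ:
  k = 1: 53/71 = 0.7465
  k = 2: (53 + 18)/71 = 71/71 = 1

Summary (fraction, with percent):

explained: PC1 0.7465 (74.65%), PC2 0.2535 (25.35%);  cumulative: 0.7465, 1


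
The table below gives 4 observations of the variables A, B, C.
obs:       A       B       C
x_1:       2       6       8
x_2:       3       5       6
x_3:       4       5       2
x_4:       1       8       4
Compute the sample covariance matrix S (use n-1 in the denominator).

Step 1 — column means:
  mean(A) = (2 + 3 + 4 + 1) / 4 = 10/4 = 2.5
  mean(B) = (6 + 5 + 5 + 8) / 4 = 24/4 = 6
  mean(C) = (8 + 6 + 2 + 4) / 4 = 20/4 = 5

Step 2 — sample covariance S[i,j] = (1/(n-1)) · Σ_k (x_{k,i} - mean_i) · (x_{k,j} - mean_j), with n-1 = 3.
  S[A,A] = ((-0.5)·(-0.5) + (0.5)·(0.5) + (1.5)·(1.5) + (-1.5)·(-1.5)) / 3 = 5/3 = 1.6667
  S[A,B] = ((-0.5)·(0) + (0.5)·(-1) + (1.5)·(-1) + (-1.5)·(2)) / 3 = -5/3 = -1.6667
  S[A,C] = ((-0.5)·(3) + (0.5)·(1) + (1.5)·(-3) + (-1.5)·(-1)) / 3 = -4/3 = -1.3333
  S[B,B] = ((0)·(0) + (-1)·(-1) + (-1)·(-1) + (2)·(2)) / 3 = 6/3 = 2
  S[B,C] = ((0)·(3) + (-1)·(1) + (-1)·(-3) + (2)·(-1)) / 3 = 0/3 = 0
  S[C,C] = ((3)·(3) + (1)·(1) + (-3)·(-3) + (-1)·(-1)) / 3 = 20/3 = 6.6667

S is symmetric (S[j,i] = S[i,j]). Assembling:

S = [[1.6667, -1.6667, -1.3333],
 [-1.6667, 2, 0],
 [-1.3333, 0, 6.6667]]


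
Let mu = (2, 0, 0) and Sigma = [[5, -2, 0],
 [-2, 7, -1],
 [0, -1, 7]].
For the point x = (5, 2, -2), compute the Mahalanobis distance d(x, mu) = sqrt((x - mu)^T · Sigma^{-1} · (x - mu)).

Step 1 — centre the observation: (x - mu) = (3, 2, -2).

Step 2 — invert Sigma (cofactor / det for 3×3, or solve directly):
  Sigma^{-1} = [[0.2264, 0.066, 0.0094],
 [0.066, 0.1651, 0.0236],
 [0.0094, 0.0236, 0.1462]].

Step 3 — form the quadratic (x - mu)^T · Sigma^{-1} · (x - mu):
  Sigma^{-1} · (x - mu) = (0.7925, 0.4811, -0.217).
  (x - mu)^T · [Sigma^{-1} · (x - mu)] = (3)·(0.7925) + (2)·(0.4811) + (-2)·(-0.217) = 3.7736.

Step 4 — take square root: d = √(3.7736) ≈ 1.9426.

d(x, mu) = √(3.7736) ≈ 1.9426


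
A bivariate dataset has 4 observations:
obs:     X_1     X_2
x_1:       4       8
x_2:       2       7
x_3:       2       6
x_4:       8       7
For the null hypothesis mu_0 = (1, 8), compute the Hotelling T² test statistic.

Step 1 — sample mean vector:
  mean(X_1) = (4 + 2 + 2 + 8) / 4 = 16/4 = 4
  mean(X_2) = (8 + 7 + 6 + 7) / 4 = 28/4 = 7
  x̄ = (4, 7),  deviation x̄ - mu_0 = (4, 7) - (1, 8) = (3, -1).

Step 2 — sample covariance matrix, S[i,j] = (1/(n-1)) · Σ_k (x_{k,i} - mean_i) · (x_{k,j} - mean_j), divisor n-1 = 3:
  S[X_1,X_1] = ((0)·(0) + (-2)·(-2) + (-2)·(-2) + (4)·(4)) / 3 = 24/3 = 8
  S[X_1,X_2] = ((0)·(1) + (-2)·(0) + (-2)·(-1) + (4)·(0)) / 3 = 2/3 = 0.6667
  S[X_2,X_2] = ((1)·(1) + (0)·(0) + (-1)·(-1) + (0)·(0)) / 3 = 2/3 = 0.6667
  S = [[8, 0.6667],
 [0.6667, 0.6667]].

Step 3 — invert S. det(S) = 8·0.6667 - (0.6667)² = 4.8889.
  S^{-1} = (1/det) · [[d, -b], [-b, a]] = [[0.1364, -0.1364],
 [-0.1364, 1.6364]].

Step 4 — quadratic form (x̄ - mu_0)^T · S^{-1} · (x̄ - mu_0):
  S^{-1} · (x̄ - mu_0) = (0.5455, -2.0455),
  (x̄ - mu_0)^T · [...] = (3)·(0.5455) + (-1)·(-2.0455) = 3.6818.

Step 5 — scale by n: T² = 4 · 3.6818 = 14.7273.

T² ≈ 14.7273


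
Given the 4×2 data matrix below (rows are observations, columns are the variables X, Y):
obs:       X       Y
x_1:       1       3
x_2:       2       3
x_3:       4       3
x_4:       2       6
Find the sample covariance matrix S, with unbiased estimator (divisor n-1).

Step 1 — column means:
  mean(X) = (1 + 2 + 4 + 2) / 4 = 9/4 = 2.25
  mean(Y) = (3 + 3 + 3 + 6) / 4 = 15/4 = 3.75

Step 2 — sample covariance S[i,j] = (1/(n-1)) · Σ_k (x_{k,i} - mean_i) · (x_{k,j} - mean_j), with n-1 = 3.
  S[X,X] = ((-1.25)·(-1.25) + (-0.25)·(-0.25) + (1.75)·(1.75) + (-0.25)·(-0.25)) / 3 = 4.75/3 = 1.5833
  S[X,Y] = ((-1.25)·(-0.75) + (-0.25)·(-0.75) + (1.75)·(-0.75) + (-0.25)·(2.25)) / 3 = -0.75/3 = -0.25
  S[Y,Y] = ((-0.75)·(-0.75) + (-0.75)·(-0.75) + (-0.75)·(-0.75) + (2.25)·(2.25)) / 3 = 6.75/3 = 2.25

S is symmetric (S[j,i] = S[i,j]). Assembling:

S = [[1.5833, -0.25],
 [-0.25, 2.25]]


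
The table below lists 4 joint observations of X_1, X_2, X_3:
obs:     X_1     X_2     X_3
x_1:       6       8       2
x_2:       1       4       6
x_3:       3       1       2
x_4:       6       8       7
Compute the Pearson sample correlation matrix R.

Step 1 — column means:
  mean(X_1) = (6 + 1 + 3 + 6) / 4 = 16/4 = 4
  mean(X_2) = (8 + 4 + 1 + 8) / 4 = 21/4 = 5.25
  mean(X_3) = (2 + 6 + 2 + 7) / 4 = 17/4 = 4.25

Step 2 — sample variances and covariances s[i,j] = (1/(n-1)) · Σ_k (x_{k,i} - mean_i) · (x_{k,j} - mean_j), with n-1 = 3:
  s[X_1,X_1] = ((2)·(2) + (-3)·(-3) + (-1)·(-1) + (2)·(2)) / 3 = 18/3 = 6
  s[X_1,X_2] = ((2)·(2.75) + (-3)·(-1.25) + (-1)·(-4.25) + (2)·(2.75)) / 3 = 19/3 = 6.3333
  s[X_1,X_3] = ((2)·(-2.25) + (-3)·(1.75) + (-1)·(-2.25) + (2)·(2.75)) / 3 = -2/3 = -0.6667
  s[X_2,X_2] = ((2.75)·(2.75) + (-1.25)·(-1.25) + (-4.25)·(-4.25) + (2.75)·(2.75)) / 3 = 34.75/3 = 11.5833
  s[X_2,X_3] = ((2.75)·(-2.25) + (-1.25)·(1.75) + (-4.25)·(-2.25) + (2.75)·(2.75)) / 3 = 8.75/3 = 2.9167
  s[X_3,X_3] = ((-2.25)·(-2.25) + (1.75)·(1.75) + (-2.25)·(-2.25) + (2.75)·(2.75)) / 3 = 20.75/3 = 6.9167
  Sample standard deviations s_i = √(s[i,i]):
  s(X_1) = √(6) = 2.4495
  s(X_2) = √(11.5833) = 3.4034
  s(X_3) = √(6.9167) = 2.63

Step 3 — r_{ij} = s_{ij} / (s_i · s_j):
  r[X_1,X_1] = 1 (diagonal).
  r[X_1,X_2] = 6.3333 / (2.4495 · 3.4034) = 6.3333 / 8.3367 = 0.7597
  r[X_1,X_3] = -0.6667 / (2.4495 · 2.63) = -0.6667 / 6.442 = -0.1035
  r[X_2,X_2] = 1 (diagonal).
  r[X_2,X_3] = 2.9167 / (3.4034 · 2.63) = 2.9167 / 8.9509 = 0.3259
  r[X_3,X_3] = 1 (diagonal).

R is symmetric with unit diagonal. Assembling:

R = [[1, 0.7597, -0.1035],
 [0.7597, 1, 0.3259],
 [-0.1035, 0.3259, 1]]


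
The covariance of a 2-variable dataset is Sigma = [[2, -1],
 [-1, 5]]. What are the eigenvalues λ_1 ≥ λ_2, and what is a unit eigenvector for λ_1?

Step 1 — characteristic polynomial of 2×2 Sigma:
  det(Sigma - λI) = λ² - trace · λ + det = 0.
  trace = 2 + 5 = 7, det = 2·5 - (-1)² = 9.
Step 2 — discriminant:
  Δ = trace² - 4·det = 49 - 36 = 13.
Step 3 — eigenvalues:
  λ = (trace ± √Δ)/2 = (7 ± 3.6056)/2,
  λ_1 = 5.3028,  λ_2 = 1.6972.

Step 4 — unit eigenvector for λ_1: solve (Sigma - λ_1 I)v = 0. First row:
  (2 - 5.3028)·v_x + (-1)·v_y = 0, i.e. (-3.3028)·v_x + (-1)·v_y = 0,
  so v ∝ (b, λ_1 - a) = (-1, 3.3028); multiply by -1 so the first entry is positive: u = (1, -3.3028).
  ||u|| = √((1)² + (-3.3028)²) = √(11.9083) ≈ 3.4508,
  v_1 = u/||u|| ≈ (0.2898, -0.9571) (||v_1|| = 1).

λ_1 = 5.3028,  λ_2 = 1.6972;  v_1 ≈ (0.2898, -0.9571)


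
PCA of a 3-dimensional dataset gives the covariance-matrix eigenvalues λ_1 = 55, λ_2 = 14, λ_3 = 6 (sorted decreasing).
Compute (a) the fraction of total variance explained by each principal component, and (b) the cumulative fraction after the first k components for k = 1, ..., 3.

Step 1 — total variance = trace(Sigma) = Σ λ_i = 55 + 14 + 6 = 75.

Step 2 — fraction explained by component i = λ_i / Σ λ:
  PC1: 55/75 = 0.7333
  PC2: 14/75 = 0.1867
  PC3: 6/75 = 0.08

Step 3 — cumulative fraction after k components = (λ_1 + ... + λ_k) / Σ λ:
  k = 1: 55/75 = 0.7333
  k = 2: (55 + 14)/75 = 69/75 = 0.92
  k = 3: (55 + 14 + 6)/75 = 75/75 = 1

Summary (fraction, with percent):

explained: PC1 0.7333 (73.33%), PC2 0.1867 (18.67%), PC3 0.08 (8%);  cumulative: 0.7333, 0.92, 1


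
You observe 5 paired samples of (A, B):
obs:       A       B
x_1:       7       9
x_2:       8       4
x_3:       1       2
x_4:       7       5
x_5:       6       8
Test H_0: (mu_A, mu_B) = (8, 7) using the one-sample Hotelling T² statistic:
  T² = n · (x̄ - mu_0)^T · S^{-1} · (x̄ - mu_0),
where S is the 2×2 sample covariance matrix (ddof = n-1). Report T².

Step 1 — sample mean vector:
  mean(A) = (7 + 8 + 1 + 7 + 6) / 5 = 29/5 = 5.8
  mean(B) = (9 + 4 + 2 + 5 + 8) / 5 = 28/5 = 5.6
  x̄ = (5.8, 5.6),  deviation x̄ - mu_0 = (5.8, 5.6) - (8, 7) = (-2.2, -1.4).

Step 2 — sample covariance matrix, S[i,j] = (1/(n-1)) · Σ_k (x_{k,i} - mean_i) · (x_{k,j} - mean_j), divisor n-1 = 4:
  S[A,A] = ((1.2)·(1.2) + (2.2)·(2.2) + (-4.8)·(-4.8) + (1.2)·(1.2) + (0.2)·(0.2)) / 4 = 30.8/4 = 7.7
  S[A,B] = ((1.2)·(3.4) + (2.2)·(-1.6) + (-4.8)·(-3.6) + (1.2)·(-0.6) + (0.2)·(2.4)) / 4 = 17.6/4 = 4.4
  S[B,B] = ((3.4)·(3.4) + (-1.6)·(-1.6) + (-3.6)·(-3.6) + (-0.6)·(-0.6) + (2.4)·(2.4)) / 4 = 33.2/4 = 8.3
  S = [[7.7, 4.4],
 [4.4, 8.3]].

Step 3 — invert S. det(S) = 7.7·8.3 - (4.4)² = 44.55.
  S^{-1} = (1/det) · [[d, -b], [-b, a]] = [[0.1863, -0.0988],
 [-0.0988, 0.1728]].

Step 4 — quadratic form (x̄ - mu_0)^T · S^{-1} · (x̄ - mu_0):
  S^{-1} · (x̄ - mu_0) = (-0.2716, -0.0247),
  (x̄ - mu_0)^T · [...] = (-2.2)·(-0.2716) + (-1.4)·(-0.0247) = 0.6321.

Step 5 — scale by n: T² = 5 · 0.6321 = 3.1605.

T² ≈ 3.1605


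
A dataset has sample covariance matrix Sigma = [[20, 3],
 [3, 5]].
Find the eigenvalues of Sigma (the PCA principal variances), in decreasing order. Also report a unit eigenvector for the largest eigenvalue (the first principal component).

Step 1 — characteristic polynomial of 2×2 Sigma:
  det(Sigma - λI) = λ² - trace · λ + det = 0.
  trace = 20 + 5 = 25, det = 20·5 - (3)² = 91.
Step 2 — discriminant:
  Δ = trace² - 4·det = 625 - 364 = 261.
Step 3 — eigenvalues:
  λ = (trace ± √Δ)/2 = (25 ± 16.1555)/2,
  λ_1 = 20.5777,  λ_2 = 4.4223.

Step 4 — unit eigenvector for λ_1: solve (Sigma - λ_1 I)v = 0. First row:
  (20 - 20.5777)·v_x + (3)·v_y = 0, i.e. (-0.5777)·v_x + (3)·v_y = 0,
  so v ∝ (b, λ_1 - a) = (3, 0.5777) = u.
  ||u|| = √((3)² + (0.5777)²) = √(9.3338) ≈ 3.0551,
  v_1 = u/||u|| ≈ (0.982, 0.1891) (||v_1|| = 1).

λ_1 = 20.5777,  λ_2 = 4.4223;  v_1 ≈ (0.982, 0.1891)


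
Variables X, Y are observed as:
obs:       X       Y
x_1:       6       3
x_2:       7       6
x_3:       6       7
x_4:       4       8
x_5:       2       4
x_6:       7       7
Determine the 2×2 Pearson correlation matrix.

Step 1 — column means:
  mean(X) = (6 + 7 + 6 + 4 + 2 + 7) / 6 = 32/6 = 5.3333
  mean(Y) = (3 + 6 + 7 + 8 + 4 + 7) / 6 = 35/6 = 5.8333

Step 2 — sample variances and covariances s[i,j] = (1/(n-1)) · Σ_k (x_{k,i} - mean_i) · (x_{k,j} - mean_j), with n-1 = 5:
  s[X,X] = ((0.6667)·(0.6667) + (1.6667)·(1.6667) + (0.6667)·(0.6667) + (-1.3333)·(-1.3333) + (-3.3333)·(-3.3333) + (1.6667)·(1.6667)) / 5 = 19.3333/5 = 3.8667
  s[X,Y] = ((0.6667)·(-2.8333) + (1.6667)·(0.1667) + (0.6667)·(1.1667) + (-1.3333)·(2.1667) + (-3.3333)·(-1.8333) + (1.6667)·(1.1667)) / 5 = 4.3333/5 = 0.8667
  s[Y,Y] = ((-2.8333)·(-2.8333) + (0.1667)·(0.1667) + (1.1667)·(1.1667) + (2.1667)·(2.1667) + (-1.8333)·(-1.8333) + (1.1667)·(1.1667)) / 5 = 18.8333/5 = 3.7667
  Sample standard deviations s_i = √(s[i,i]):
  s(X) = √(3.8667) = 1.9664
  s(Y) = √(3.7667) = 1.9408

Step 3 — r_{ij} = s_{ij} / (s_i · s_j):
  r[X,X] = 1 (diagonal).
  r[X,Y] = 0.8667 / (1.9664 · 1.9408) = 0.8667 / 3.8163 = 0.2271
  r[Y,Y] = 1 (diagonal).

R is symmetric with unit diagonal. Assembling:

R = [[1, 0.2271],
 [0.2271, 1]]


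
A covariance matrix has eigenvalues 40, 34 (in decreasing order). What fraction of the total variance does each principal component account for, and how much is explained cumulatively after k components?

Step 1 — total variance = trace(Sigma) = Σ λ_i = 40 + 34 = 74.

Step 2 — fraction explained by component i = λ_i / Σ λ:
  PC1: 40/74 = 0.5405
  PC2: 34/74 = 0.4595

Step 3 — cumulative fraction after k components = (λ_1 + ... + λ_k) / Σ λ:
  k = 1: 40/74 = 0.5405
  k = 2: (40 + 34)/74 = 74/74 = 1

Summary (fraction, with percent):

explained: PC1 0.5405 (54.05%), PC2 0.4595 (45.95%);  cumulative: 0.5405, 1


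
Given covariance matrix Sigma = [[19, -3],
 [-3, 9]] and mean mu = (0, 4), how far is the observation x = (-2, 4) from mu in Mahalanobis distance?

Step 1 — centre the observation: (x - mu) = (-2, 0).

Step 2 — invert Sigma. det(Sigma) = 19·9 - (-3)² = 162.
  Sigma^{-1} = (1/det) · [[d, -b], [-b, a]] = [[0.0556, 0.0185],
 [0.0185, 0.1173]].

Step 3 — form the quadratic (x - mu)^T · Sigma^{-1} · (x - mu):
  Sigma^{-1} · (x - mu) = (-0.1111, -0.037).
  (x - mu)^T · [Sigma^{-1} · (x - mu)] = (-2)·(-0.1111) + (0)·(-0.037) = 0.2222.

Step 4 — take square root: d = √(0.2222) ≈ 0.4714.

d(x, mu) = √(0.2222) ≈ 0.4714


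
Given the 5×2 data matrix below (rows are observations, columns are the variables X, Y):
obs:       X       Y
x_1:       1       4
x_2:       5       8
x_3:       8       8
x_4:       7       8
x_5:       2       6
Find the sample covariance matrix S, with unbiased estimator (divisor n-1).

Step 1 — column means:
  mean(X) = (1 + 5 + 8 + 7 + 2) / 5 = 23/5 = 4.6
  mean(Y) = (4 + 8 + 8 + 8 + 6) / 5 = 34/5 = 6.8

Step 2 — sample covariance S[i,j] = (1/(n-1)) · Σ_k (x_{k,i} - mean_i) · (x_{k,j} - mean_j), with n-1 = 4.
  S[X,X] = ((-3.6)·(-3.6) + (0.4)·(0.4) + (3.4)·(3.4) + (2.4)·(2.4) + (-2.6)·(-2.6)) / 4 = 37.2/4 = 9.3
  S[X,Y] = ((-3.6)·(-2.8) + (0.4)·(1.2) + (3.4)·(1.2) + (2.4)·(1.2) + (-2.6)·(-0.8)) / 4 = 19.6/4 = 4.9
  S[Y,Y] = ((-2.8)·(-2.8) + (1.2)·(1.2) + (1.2)·(1.2) + (1.2)·(1.2) + (-0.8)·(-0.8)) / 4 = 12.8/4 = 3.2

S is symmetric (S[j,i] = S[i,j]). Assembling:

S = [[9.3, 4.9],
 [4.9, 3.2]]


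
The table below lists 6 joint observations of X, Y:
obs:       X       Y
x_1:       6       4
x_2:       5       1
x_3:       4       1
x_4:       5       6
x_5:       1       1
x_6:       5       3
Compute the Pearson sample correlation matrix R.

Step 1 — column means:
  mean(X) = (6 + 5 + 4 + 5 + 1 + 5) / 6 = 26/6 = 4.3333
  mean(Y) = (4 + 1 + 1 + 6 + 1 + 3) / 6 = 16/6 = 2.6667

Step 2 — sample variances and covariances s[i,j] = (1/(n-1)) · Σ_k (x_{k,i} - mean_i) · (x_{k,j} - mean_j), with n-1 = 5:
  s[X,X] = ((1.6667)·(1.6667) + (0.6667)·(0.6667) + (-0.3333)·(-0.3333) + (0.6667)·(0.6667) + (-3.3333)·(-3.3333) + (0.6667)·(0.6667)) / 5 = 15.3333/5 = 3.0667
  s[X,Y] = ((1.6667)·(1.3333) + (0.6667)·(-1.6667) + (-0.3333)·(-1.6667) + (0.6667)·(3.3333) + (-3.3333)·(-1.6667) + (0.6667)·(0.3333)) / 5 = 9.6667/5 = 1.9333
  s[Y,Y] = ((1.3333)·(1.3333) + (-1.6667)·(-1.6667) + (-1.6667)·(-1.6667) + (3.3333)·(3.3333) + (-1.6667)·(-1.6667) + (0.3333)·(0.3333)) / 5 = 21.3333/5 = 4.2667
  Sample standard deviations s_i = √(s[i,i]):
  s(X) = √(3.0667) = 1.7512
  s(Y) = √(4.2667) = 2.0656

Step 3 — r_{ij} = s_{ij} / (s_i · s_j):
  r[X,X] = 1 (diagonal).
  r[X,Y] = 1.9333 / (1.7512 · 2.0656) = 1.9333 / 3.6172 = 0.5345
  r[Y,Y] = 1 (diagonal).

R is symmetric with unit diagonal. Assembling:

R = [[1, 0.5345],
 [0.5345, 1]]


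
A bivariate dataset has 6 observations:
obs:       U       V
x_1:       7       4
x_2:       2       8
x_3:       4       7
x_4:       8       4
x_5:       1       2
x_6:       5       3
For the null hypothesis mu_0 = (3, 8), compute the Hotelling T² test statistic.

Step 1 — sample mean vector:
  mean(U) = (7 + 2 + 4 + 8 + 1 + 5) / 6 = 27/6 = 4.5
  mean(V) = (4 + 8 + 7 + 4 + 2 + 3) / 6 = 28/6 = 4.6667
  x̄ = (4.5, 4.6667),  deviation x̄ - mu_0 = (4.5, 4.6667) - (3, 8) = (1.5, -3.3333).

Step 2 — sample covariance matrix, S[i,j] = (1/(n-1)) · Σ_k (x_{k,i} - mean_i) · (x_{k,j} - mean_j), divisor n-1 = 5:
  S[U,U] = ((2.5)·(2.5) + (-2.5)·(-2.5) + (-0.5)·(-0.5) + (3.5)·(3.5) + (-3.5)·(-3.5) + (0.5)·(0.5)) / 5 = 37.5/5 = 7.5
  S[U,V] = ((2.5)·(-0.6667) + (-2.5)·(3.3333) + (-0.5)·(2.3333) + (3.5)·(-0.6667) + (-3.5)·(-2.6667) + (0.5)·(-1.6667)) / 5 = -5/5 = -1
  S[V,V] = ((-0.6667)·(-0.6667) + (3.3333)·(3.3333) + (2.3333)·(2.3333) + (-0.6667)·(-0.6667) + (-2.6667)·(-2.6667) + (-1.6667)·(-1.6667)) / 5 = 27.3333/5 = 5.4667
  S = [[7.5, -1],
 [-1, 5.4667]].

Step 3 — invert S. det(S) = 7.5·5.4667 - (-1)² = 40.
  S^{-1} = (1/det) · [[d, -b], [-b, a]] = [[0.1367, 0.025],
 [0.025, 0.1875]].

Step 4 — quadratic form (x̄ - mu_0)^T · S^{-1} · (x̄ - mu_0):
  S^{-1} · (x̄ - mu_0) = (0.1217, -0.5875),
  (x̄ - mu_0)^T · [...] = (1.5)·(0.1217) + (-3.3333)·(-0.5875) = 2.1408.

Step 5 — scale by n: T² = 6 · 2.1408 = 12.845.

T² ≈ 12.845


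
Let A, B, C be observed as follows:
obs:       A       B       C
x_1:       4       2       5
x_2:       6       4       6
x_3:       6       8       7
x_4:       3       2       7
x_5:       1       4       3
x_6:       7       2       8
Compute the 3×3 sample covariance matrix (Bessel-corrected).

Step 1 — column means:
  mean(A) = (4 + 6 + 6 + 3 + 1 + 7) / 6 = 27/6 = 4.5
  mean(B) = (2 + 4 + 8 + 2 + 4 + 2) / 6 = 22/6 = 3.6667
  mean(C) = (5 + 6 + 7 + 7 + 3 + 8) / 6 = 36/6 = 6

Step 2 — sample covariance S[i,j] = (1/(n-1)) · Σ_k (x_{k,i} - mean_i) · (x_{k,j} - mean_j), with n-1 = 5.
  S[A,A] = ((-0.5)·(-0.5) + (1.5)·(1.5) + (1.5)·(1.5) + (-1.5)·(-1.5) + (-3.5)·(-3.5) + (2.5)·(2.5)) / 5 = 25.5/5 = 5.1
  S[A,B] = ((-0.5)·(-1.6667) + (1.5)·(0.3333) + (1.5)·(4.3333) + (-1.5)·(-1.6667) + (-3.5)·(0.3333) + (2.5)·(-1.6667)) / 5 = 5/5 = 1
  S[A,C] = ((-0.5)·(-1) + (1.5)·(0) + (1.5)·(1) + (-1.5)·(1) + (-3.5)·(-3) + (2.5)·(2)) / 5 = 16/5 = 3.2
  S[B,B] = ((-1.6667)·(-1.6667) + (0.3333)·(0.3333) + (4.3333)·(4.3333) + (-1.6667)·(-1.6667) + (0.3333)·(0.3333) + (-1.6667)·(-1.6667)) / 5 = 27.3333/5 = 5.4667
  S[B,C] = ((-1.6667)·(-1) + (0.3333)·(0) + (4.3333)·(1) + (-1.6667)·(1) + (0.3333)·(-3) + (-1.6667)·(2)) / 5 = 0/5 = 0
  S[C,C] = ((-1)·(-1) + (0)·(0) + (1)·(1) + (1)·(1) + (-3)·(-3) + (2)·(2)) / 5 = 16/5 = 3.2

S is symmetric (S[j,i] = S[i,j]). Assembling:

S = [[5.1, 1, 3.2],
 [1, 5.4667, 0],
 [3.2, 0, 3.2]]


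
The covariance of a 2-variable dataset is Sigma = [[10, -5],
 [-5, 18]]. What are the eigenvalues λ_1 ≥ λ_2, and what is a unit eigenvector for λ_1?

Step 1 — characteristic polynomial of 2×2 Sigma:
  det(Sigma - λI) = λ² - trace · λ + det = 0.
  trace = 10 + 18 = 28, det = 10·18 - (-5)² = 155.
Step 2 — discriminant:
  Δ = trace² - 4·det = 784 - 620 = 164.
Step 3 — eigenvalues:
  λ = (trace ± √Δ)/2 = (28 ± 12.8062)/2,
  λ_1 = 20.4031,  λ_2 = 7.5969.

Step 4 — unit eigenvector for λ_1: solve (Sigma - λ_1 I)v = 0. First row:
  (10 - 20.4031)·v_x + (-5)·v_y = 0, i.e. (-10.4031)·v_x + (-5)·v_y = 0,
  so v ∝ (b, λ_1 - a) = (-5, 10.4031); multiply by -1 so the first entry is positive: u = (5, -10.4031).
  ||u|| = √((5)² + (-10.4031)²) = √(133.225) ≈ 11.5423,
  v_1 = u/||u|| ≈ (0.4332, -0.9013) (||v_1|| = 1).

λ_1 = 20.4031,  λ_2 = 7.5969;  v_1 ≈ (0.4332, -0.9013)


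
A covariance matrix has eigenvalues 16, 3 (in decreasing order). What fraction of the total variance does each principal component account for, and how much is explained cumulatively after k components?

Step 1 — total variance = trace(Sigma) = Σ λ_i = 16 + 3 = 19.

Step 2 — fraction explained by component i = λ_i / Σ λ:
  PC1: 16/19 = 0.8421
  PC2: 3/19 = 0.1579

Step 3 — cumulative fraction after k components = (λ_1 + ... + λ_k) / Σ λ:
  k = 1: 16/19 = 0.8421
  k = 2: (16 + 3)/19 = 19/19 = 1

Summary (fraction, with percent):

explained: PC1 0.8421 (84.21%), PC2 0.1579 (15.79%);  cumulative: 0.8421, 1


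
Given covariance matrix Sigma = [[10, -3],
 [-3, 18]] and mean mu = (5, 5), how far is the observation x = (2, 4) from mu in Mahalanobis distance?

Step 1 — centre the observation: (x - mu) = (-3, -1).

Step 2 — invert Sigma. det(Sigma) = 10·18 - (-3)² = 171.
  Sigma^{-1} = (1/det) · [[d, -b], [-b, a]] = [[0.1053, 0.0175],
 [0.0175, 0.0585]].

Step 3 — form the quadratic (x - mu)^T · Sigma^{-1} · (x - mu):
  Sigma^{-1} · (x - mu) = (-0.3333, -0.1111).
  (x - mu)^T · [Sigma^{-1} · (x - mu)] = (-3)·(-0.3333) + (-1)·(-0.1111) = 1.1111.

Step 4 — take square root: d = √(1.1111) ≈ 1.0541.

d(x, mu) = √(1.1111) ≈ 1.0541


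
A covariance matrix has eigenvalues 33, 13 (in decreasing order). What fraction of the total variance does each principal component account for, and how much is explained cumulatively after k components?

Step 1 — total variance = trace(Sigma) = Σ λ_i = 33 + 13 = 46.

Step 2 — fraction explained by component i = λ_i / Σ λ:
  PC1: 33/46 = 0.7174
  PC2: 13/46 = 0.2826

Step 3 — cumulative fraction after k components = (λ_1 + ... + λ_k) / Σ λ:
  k = 1: 33/46 = 0.7174
  k = 2: (33 + 13)/46 = 46/46 = 1

Summary (fraction, with percent):

explained: PC1 0.7174 (71.74%), PC2 0.2826 (28.26%);  cumulative: 0.7174, 1


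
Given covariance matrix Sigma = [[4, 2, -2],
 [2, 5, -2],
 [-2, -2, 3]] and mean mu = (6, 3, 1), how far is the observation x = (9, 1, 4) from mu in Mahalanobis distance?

Step 1 — centre the observation: (x - mu) = (3, -2, 3).

Step 2 — invert Sigma (cofactor / det for 3×3, or solve directly):
  Sigma^{-1} = [[0.3929, -0.0714, 0.2143],
 [-0.0714, 0.2857, 0.1429],
 [0.2143, 0.1429, 0.5714]].

Step 3 — form the quadratic (x - mu)^T · Sigma^{-1} · (x - mu):
  Sigma^{-1} · (x - mu) = (1.9643, -0.3571, 2.0714).
  (x - mu)^T · [Sigma^{-1} · (x - mu)] = (3)·(1.9643) + (-2)·(-0.3571) + (3)·(2.0714) = 12.8214.

Step 4 — take square root: d = √(12.8214) ≈ 3.5807.

d(x, mu) = √(12.8214) ≈ 3.5807


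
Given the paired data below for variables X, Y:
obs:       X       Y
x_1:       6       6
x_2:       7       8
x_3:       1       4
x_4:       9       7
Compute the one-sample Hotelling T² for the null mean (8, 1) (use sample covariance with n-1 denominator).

Step 1 — sample mean vector:
  mean(X) = (6 + 7 + 1 + 9) / 4 = 23/4 = 5.75
  mean(Y) = (6 + 8 + 4 + 7) / 4 = 25/4 = 6.25
  x̄ = (5.75, 6.25),  deviation x̄ - mu_0 = (5.75, 6.25) - (8, 1) = (-2.25, 5.25).

Step 2 — sample covariance matrix, S[i,j] = (1/(n-1)) · Σ_k (x_{k,i} - mean_i) · (x_{k,j} - mean_j), divisor n-1 = 3:
  S[X,X] = ((0.25)·(0.25) + (1.25)·(1.25) + (-4.75)·(-4.75) + (3.25)·(3.25)) / 3 = 34.75/3 = 11.5833
  S[X,Y] = ((0.25)·(-0.25) + (1.25)·(1.75) + (-4.75)·(-2.25) + (3.25)·(0.75)) / 3 = 15.25/3 = 5.0833
  S[Y,Y] = ((-0.25)·(-0.25) + (1.75)·(1.75) + (-2.25)·(-2.25) + (0.75)·(0.75)) / 3 = 8.75/3 = 2.9167
  S = [[11.5833, 5.0833],
 [5.0833, 2.9167]].

Step 3 — invert S. det(S) = 11.5833·2.9167 - (5.0833)² = 7.9444.
  S^{-1} = (1/det) · [[d, -b], [-b, a]] = [[0.3671, -0.6399],
 [-0.6399, 1.458]].

Step 4 — quadratic form (x̄ - mu_0)^T · S^{-1} · (x̄ - mu_0):
  S^{-1} · (x̄ - mu_0) = (-4.1853, 9.0944),
  (x̄ - mu_0)^T · [...] = (-2.25)·(-4.1853) + (5.25)·(9.0944) = 57.1626.

Step 5 — scale by n: T² = 4 · 57.1626 = 228.6503.

T² ≈ 228.6503


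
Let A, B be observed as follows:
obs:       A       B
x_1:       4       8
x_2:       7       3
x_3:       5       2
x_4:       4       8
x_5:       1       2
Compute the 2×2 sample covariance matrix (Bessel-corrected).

Step 1 — column means:
  mean(A) = (4 + 7 + 5 + 4 + 1) / 5 = 21/5 = 4.2
  mean(B) = (8 + 3 + 2 + 8 + 2) / 5 = 23/5 = 4.6

Step 2 — sample covariance S[i,j] = (1/(n-1)) · Σ_k (x_{k,i} - mean_i) · (x_{k,j} - mean_j), with n-1 = 4.
  S[A,A] = ((-0.2)·(-0.2) + (2.8)·(2.8) + (0.8)·(0.8) + (-0.2)·(-0.2) + (-3.2)·(-3.2)) / 4 = 18.8/4 = 4.7
  S[A,B] = ((-0.2)·(3.4) + (2.8)·(-1.6) + (0.8)·(-2.6) + (-0.2)·(3.4) + (-3.2)·(-2.6)) / 4 = 0.4/4 = 0.1
  S[B,B] = ((3.4)·(3.4) + (-1.6)·(-1.6) + (-2.6)·(-2.6) + (3.4)·(3.4) + (-2.6)·(-2.6)) / 4 = 39.2/4 = 9.8

S is symmetric (S[j,i] = S[i,j]). Assembling:

S = [[4.7, 0.1],
 [0.1, 9.8]]
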